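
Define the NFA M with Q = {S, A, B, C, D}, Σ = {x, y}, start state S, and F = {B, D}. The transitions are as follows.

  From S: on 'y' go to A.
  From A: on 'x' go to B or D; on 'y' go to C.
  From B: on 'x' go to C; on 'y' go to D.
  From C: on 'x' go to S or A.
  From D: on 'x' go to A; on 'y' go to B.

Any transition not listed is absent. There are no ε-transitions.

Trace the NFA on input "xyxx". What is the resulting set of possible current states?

Start in {S}.
Read 'x': {S} → ∅.
The set is empty and remains empty for the remaining 3 symbols.

∅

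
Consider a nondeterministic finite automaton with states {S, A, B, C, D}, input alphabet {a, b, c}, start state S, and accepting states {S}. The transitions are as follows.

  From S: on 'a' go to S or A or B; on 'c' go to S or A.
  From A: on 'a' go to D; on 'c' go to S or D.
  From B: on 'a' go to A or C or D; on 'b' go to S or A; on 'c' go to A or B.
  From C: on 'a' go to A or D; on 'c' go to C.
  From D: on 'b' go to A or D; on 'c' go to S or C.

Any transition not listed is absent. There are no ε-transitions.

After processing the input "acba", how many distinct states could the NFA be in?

4

Start in {S}.
Read 'a': S→{S, A, B}; now {S, A, B}.
Read 'c': S→{S, A}, A→{S, D}, B→{A, B}; now {S, A, B, D}.
Read 'b': S→∅, A→∅, B→{S, A}, D→{A, D}; now {S, A, D}.
Read 'a': S→{S, A, B}, A→{D}, D→∅; now {S, A, B, D}.
That set has 4 states.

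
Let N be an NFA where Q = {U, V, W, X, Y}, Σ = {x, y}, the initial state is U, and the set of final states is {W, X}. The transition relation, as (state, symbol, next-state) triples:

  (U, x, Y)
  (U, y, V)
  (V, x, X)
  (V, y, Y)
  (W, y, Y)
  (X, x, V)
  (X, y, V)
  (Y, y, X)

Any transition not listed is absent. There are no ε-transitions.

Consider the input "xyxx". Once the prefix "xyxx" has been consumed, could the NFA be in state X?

Yes

Start in {U}.
Read 'x': {U} → {Y}.
Read 'y': {Y} → {X}.
Read 'x': {X} → {V}.
Read 'x': {V} → {X}.
State X is in {X}.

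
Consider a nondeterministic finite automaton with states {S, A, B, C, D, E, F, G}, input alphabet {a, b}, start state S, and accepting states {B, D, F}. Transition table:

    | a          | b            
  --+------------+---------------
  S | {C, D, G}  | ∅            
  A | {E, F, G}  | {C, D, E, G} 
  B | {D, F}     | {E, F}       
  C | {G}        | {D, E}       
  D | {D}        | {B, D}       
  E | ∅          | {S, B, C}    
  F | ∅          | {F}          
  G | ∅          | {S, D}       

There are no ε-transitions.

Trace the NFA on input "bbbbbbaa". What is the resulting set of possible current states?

∅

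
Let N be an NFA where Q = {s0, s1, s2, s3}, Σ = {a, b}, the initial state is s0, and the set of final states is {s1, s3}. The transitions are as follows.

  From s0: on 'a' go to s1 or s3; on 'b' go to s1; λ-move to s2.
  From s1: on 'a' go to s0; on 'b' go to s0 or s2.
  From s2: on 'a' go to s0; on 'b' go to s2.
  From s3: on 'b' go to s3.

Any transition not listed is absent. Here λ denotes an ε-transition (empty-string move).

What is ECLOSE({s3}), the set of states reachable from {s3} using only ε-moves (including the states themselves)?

{s3}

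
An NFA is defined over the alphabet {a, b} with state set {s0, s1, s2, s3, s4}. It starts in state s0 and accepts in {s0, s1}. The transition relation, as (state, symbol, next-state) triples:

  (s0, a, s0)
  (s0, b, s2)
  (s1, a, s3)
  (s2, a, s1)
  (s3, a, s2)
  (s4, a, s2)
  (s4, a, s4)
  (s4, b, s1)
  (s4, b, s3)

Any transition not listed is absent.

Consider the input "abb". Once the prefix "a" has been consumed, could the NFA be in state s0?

Yes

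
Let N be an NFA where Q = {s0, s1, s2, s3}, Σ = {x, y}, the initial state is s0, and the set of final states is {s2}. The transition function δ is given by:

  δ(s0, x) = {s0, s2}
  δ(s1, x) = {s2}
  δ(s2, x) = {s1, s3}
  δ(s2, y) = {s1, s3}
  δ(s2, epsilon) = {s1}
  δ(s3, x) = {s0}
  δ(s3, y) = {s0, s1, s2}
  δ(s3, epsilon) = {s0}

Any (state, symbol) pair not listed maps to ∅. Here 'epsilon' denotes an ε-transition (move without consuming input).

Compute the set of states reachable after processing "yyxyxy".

∅

Start in {s0}.
Read 'y': {s0} → ∅.
The set is empty and remains empty for the remaining 5 symbols.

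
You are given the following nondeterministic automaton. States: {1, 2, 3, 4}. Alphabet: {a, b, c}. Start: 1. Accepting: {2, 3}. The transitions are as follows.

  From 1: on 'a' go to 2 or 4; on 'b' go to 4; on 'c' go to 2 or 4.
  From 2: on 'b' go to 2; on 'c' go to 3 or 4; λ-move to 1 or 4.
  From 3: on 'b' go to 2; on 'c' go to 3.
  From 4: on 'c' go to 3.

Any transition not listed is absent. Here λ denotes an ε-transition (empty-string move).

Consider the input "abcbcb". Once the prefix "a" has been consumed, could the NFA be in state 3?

Start in {1}.
Read 'a': 1→{2, 4}; union {2, 4}; ε-closure = {1, 2, 4}.
State 3 is not in {1, 2, 4}.

No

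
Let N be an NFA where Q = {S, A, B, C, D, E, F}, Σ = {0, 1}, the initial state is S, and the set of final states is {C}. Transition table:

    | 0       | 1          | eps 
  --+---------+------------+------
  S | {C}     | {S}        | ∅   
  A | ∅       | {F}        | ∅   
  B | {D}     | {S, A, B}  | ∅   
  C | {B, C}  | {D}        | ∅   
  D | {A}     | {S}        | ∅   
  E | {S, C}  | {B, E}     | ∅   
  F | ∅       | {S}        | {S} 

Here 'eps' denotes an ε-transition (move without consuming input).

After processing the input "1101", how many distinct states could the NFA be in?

1

Start in {S}.
Read '1': S→{S}; now {S}.
Read '1': S→{S}; now {S}.
Read '0': S→{C}; now {C}.
Read '1': C→{D}; now {D}.
That set has 1 state.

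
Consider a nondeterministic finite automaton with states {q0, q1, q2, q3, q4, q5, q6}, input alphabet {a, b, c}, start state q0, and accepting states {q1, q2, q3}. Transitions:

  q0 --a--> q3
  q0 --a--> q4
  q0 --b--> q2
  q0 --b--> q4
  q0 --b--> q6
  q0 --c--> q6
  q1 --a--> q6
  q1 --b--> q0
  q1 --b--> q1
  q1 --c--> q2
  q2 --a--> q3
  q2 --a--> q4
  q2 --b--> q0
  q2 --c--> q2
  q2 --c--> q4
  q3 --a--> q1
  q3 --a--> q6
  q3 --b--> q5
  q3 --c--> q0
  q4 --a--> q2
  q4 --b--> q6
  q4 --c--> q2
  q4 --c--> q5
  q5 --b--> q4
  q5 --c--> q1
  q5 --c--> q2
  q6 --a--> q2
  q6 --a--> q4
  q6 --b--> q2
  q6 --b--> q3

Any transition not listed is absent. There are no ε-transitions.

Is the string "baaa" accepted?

Start in {q0}.
Read 'b': {q0} → {q2, q4, q6}.
Read 'a': {q2, q4, q6} → {q2, q3, q4}.
Read 'a': {q2, q3, q4} → {q1, q2, q3, q4, q6}.
Read 'a': {q1, q2, q3, q4, q6} → {q1, q2, q3, q4, q6}.
The final set {q1, q2, q3, q4, q6} contains the accepting states q1, q2, q3.

Yes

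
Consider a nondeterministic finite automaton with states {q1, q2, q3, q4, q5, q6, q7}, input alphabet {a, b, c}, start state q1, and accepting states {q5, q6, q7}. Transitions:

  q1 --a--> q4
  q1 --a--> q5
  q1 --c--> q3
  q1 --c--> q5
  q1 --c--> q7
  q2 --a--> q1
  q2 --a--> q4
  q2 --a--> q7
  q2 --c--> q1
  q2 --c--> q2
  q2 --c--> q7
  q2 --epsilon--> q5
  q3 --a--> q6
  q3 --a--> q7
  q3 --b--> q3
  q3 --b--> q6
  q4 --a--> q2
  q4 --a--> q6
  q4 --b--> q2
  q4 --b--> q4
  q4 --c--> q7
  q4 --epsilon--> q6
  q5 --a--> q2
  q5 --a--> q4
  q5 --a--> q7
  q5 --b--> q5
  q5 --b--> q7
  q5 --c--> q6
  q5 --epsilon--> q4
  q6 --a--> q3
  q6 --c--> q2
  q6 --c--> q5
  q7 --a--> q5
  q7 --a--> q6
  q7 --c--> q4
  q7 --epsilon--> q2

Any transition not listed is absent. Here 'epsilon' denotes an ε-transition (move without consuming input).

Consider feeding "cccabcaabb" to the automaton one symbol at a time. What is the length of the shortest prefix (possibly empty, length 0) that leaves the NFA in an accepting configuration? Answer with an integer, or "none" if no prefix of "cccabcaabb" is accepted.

1

Start in {q1}.
Read 'c': q1→{q3, q5, q7}; union {q3, q5, q7}; ε-closure = {q2, q3, q4, q5, q6, q7}.
None of the earlier sets intersect F, but {q2, q3, q4, q5, q6, q7} does.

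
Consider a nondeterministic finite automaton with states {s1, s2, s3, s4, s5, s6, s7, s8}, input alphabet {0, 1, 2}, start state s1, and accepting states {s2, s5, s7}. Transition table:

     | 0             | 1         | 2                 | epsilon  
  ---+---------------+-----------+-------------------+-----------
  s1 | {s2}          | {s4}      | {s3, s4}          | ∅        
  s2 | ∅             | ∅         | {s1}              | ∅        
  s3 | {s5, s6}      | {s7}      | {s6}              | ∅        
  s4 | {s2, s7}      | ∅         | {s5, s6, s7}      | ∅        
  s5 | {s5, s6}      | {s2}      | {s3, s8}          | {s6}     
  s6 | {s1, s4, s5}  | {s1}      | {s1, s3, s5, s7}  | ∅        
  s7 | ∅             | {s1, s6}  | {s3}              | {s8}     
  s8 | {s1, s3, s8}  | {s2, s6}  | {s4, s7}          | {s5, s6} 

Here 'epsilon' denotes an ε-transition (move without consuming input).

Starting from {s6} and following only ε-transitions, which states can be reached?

{s6}

Begin with {s6}.
No ε-moves leave this set, so the closure equals the set itself.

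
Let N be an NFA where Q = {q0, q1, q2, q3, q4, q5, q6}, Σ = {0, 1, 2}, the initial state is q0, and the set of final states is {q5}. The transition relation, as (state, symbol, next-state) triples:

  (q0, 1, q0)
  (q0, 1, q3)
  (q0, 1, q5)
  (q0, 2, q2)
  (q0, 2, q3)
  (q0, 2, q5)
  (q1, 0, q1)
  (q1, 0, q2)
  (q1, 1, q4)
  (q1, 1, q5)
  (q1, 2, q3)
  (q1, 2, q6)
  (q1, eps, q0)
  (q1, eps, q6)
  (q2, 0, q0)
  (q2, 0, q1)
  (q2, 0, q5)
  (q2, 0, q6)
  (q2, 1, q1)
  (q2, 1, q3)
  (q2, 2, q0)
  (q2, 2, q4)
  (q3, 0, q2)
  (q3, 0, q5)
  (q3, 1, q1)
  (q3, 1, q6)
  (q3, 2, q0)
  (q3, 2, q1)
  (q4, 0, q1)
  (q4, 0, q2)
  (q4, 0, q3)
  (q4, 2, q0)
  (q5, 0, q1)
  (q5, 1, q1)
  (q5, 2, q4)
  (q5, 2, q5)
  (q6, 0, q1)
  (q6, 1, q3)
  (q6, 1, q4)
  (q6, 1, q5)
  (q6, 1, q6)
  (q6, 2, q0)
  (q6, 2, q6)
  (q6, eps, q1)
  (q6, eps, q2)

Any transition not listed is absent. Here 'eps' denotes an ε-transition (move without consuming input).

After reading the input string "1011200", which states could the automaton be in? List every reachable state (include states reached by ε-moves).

{q0, q1, q2, q5, q6}

Start in {q0}.
Read '1': {q0} → {q0, q3, q5}.
Read '0': {q0, q3, q5} → {q0, q1, q2, q5, q6}.
Read '1': {q0, q1, q2, q5, q6} → {q0, q1, q2, q3, q4, q5, q6}.
Read '1': {q0, q1, q2, q3, q4, q5, q6} → {q0, q1, q2, q3, q4, q5, q6}.
Read '2': {q0, q1, q2, q3, q4, q5, q6} → {q0, q1, q2, q3, q4, q5, q6}.
Read '0': {q0, q1, q2, q3, q4, q5, q6} → {q0, q1, q2, q3, q5, q6}.
Read '0': {q0, q1, q2, q3, q5, q6} → {q0, q1, q2, q5, q6}.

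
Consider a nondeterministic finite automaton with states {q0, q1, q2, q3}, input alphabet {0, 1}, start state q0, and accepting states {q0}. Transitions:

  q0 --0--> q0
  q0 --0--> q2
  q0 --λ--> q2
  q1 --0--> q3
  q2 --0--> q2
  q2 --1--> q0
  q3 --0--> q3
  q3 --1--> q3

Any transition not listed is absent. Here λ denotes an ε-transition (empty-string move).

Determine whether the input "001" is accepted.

Start: ε-closure({q0}) = {q0, q2}.
Read '0': {q0, q2} → {q0, q2}.
Read '0': {q0, q2} → {q0, q2}.
Read '1': {q0, q2} → {q0, q2}.
The final set {q0, q2} contains the accepting state q0.

Yes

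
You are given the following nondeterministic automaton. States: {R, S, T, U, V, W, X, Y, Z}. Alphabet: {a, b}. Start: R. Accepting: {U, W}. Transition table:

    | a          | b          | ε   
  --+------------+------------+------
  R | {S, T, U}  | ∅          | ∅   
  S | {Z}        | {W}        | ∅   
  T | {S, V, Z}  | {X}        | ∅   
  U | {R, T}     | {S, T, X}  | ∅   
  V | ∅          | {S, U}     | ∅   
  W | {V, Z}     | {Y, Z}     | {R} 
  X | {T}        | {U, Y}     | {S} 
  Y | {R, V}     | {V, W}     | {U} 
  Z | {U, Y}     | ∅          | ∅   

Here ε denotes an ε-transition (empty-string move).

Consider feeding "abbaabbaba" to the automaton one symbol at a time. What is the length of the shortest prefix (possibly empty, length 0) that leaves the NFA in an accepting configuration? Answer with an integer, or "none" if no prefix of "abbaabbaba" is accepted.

1

Start in {R}.
Read 'a': R→{S, T, U}; now {S, T, U}.
None of the earlier sets intersect F, but {S, T, U} does.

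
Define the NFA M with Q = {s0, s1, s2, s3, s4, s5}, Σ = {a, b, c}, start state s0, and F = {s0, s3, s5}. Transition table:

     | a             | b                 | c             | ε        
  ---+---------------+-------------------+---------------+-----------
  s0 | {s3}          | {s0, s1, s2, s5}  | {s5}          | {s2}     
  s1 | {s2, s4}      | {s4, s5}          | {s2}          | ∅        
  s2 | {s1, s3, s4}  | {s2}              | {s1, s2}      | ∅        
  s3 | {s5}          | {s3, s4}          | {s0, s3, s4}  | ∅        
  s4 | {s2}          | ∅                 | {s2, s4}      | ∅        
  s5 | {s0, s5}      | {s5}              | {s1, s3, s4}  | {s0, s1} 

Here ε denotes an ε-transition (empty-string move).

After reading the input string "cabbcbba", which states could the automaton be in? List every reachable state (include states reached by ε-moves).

{s0, s1, s2, s3, s4, s5}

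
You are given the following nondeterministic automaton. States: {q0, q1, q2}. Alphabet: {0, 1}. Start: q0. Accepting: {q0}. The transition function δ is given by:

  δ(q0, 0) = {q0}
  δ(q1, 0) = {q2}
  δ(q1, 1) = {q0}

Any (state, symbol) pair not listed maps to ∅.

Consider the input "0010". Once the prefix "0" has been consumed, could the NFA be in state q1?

No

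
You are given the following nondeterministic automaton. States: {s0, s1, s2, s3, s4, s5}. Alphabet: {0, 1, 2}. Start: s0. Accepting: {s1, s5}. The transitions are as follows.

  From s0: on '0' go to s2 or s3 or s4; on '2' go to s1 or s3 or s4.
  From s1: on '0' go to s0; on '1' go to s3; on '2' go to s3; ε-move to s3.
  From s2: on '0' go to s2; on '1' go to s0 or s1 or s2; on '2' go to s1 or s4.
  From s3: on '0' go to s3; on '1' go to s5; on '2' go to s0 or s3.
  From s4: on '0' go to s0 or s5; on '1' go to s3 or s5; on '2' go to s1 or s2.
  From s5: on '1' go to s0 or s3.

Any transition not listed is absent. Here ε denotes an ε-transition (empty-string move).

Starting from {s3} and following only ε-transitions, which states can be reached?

Begin with {s3}.
No ε-moves leave this set, so the closure equals the set itself.

{s3}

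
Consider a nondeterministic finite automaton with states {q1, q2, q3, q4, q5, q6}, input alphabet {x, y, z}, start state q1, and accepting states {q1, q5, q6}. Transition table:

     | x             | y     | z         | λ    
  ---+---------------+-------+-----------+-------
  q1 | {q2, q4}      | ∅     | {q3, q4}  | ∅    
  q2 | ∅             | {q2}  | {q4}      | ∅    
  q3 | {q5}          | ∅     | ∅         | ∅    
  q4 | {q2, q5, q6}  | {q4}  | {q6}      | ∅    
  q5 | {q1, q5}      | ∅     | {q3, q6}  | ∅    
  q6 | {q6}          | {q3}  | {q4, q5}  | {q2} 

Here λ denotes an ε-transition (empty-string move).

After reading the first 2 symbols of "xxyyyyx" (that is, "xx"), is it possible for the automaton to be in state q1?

Start in {q1}.
Read 'x': {q1} → {q2, q4}.
Read 'x': {q2, q4} → {q2, q5, q6}.
State q1 is not in {q2, q5, q6}.

No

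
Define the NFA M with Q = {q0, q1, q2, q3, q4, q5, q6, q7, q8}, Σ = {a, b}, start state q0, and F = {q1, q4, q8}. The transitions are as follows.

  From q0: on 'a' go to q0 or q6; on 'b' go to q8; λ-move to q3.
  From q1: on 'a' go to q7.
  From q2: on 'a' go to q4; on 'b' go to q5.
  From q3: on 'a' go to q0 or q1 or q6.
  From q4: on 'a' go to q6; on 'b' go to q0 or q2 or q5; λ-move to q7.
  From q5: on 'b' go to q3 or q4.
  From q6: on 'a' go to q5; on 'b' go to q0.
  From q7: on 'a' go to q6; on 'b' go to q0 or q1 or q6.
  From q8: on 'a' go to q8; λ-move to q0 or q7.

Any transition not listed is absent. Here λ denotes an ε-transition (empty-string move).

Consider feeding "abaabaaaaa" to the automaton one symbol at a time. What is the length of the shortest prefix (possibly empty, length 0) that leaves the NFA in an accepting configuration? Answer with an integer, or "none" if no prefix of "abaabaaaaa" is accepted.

1

Start: ε-closure({q0}) = {q0, q3}.
Read 'a': {q0, q3} → {q0, q1, q3, q6}.
None of the earlier sets intersect F, but {q0, q1, q3, q6} does.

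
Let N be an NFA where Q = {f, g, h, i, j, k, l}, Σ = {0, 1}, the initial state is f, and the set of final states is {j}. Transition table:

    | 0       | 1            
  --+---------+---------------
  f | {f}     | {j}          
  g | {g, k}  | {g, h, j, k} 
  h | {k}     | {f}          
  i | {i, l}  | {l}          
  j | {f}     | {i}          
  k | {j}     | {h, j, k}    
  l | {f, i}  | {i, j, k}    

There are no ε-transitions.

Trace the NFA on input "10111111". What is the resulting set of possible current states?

{f, h, i, j, k, l}

Start in {f}.
Read '1': {f} → {j}.
Read '0': {j} → {f}.
Read '1': {f} → {j}.
Read '1': {j} → {i}.
Read '1': {i} → {l}.
Read '1': {l} → {i, j, k}.
Read '1': {i, j, k} → {h, i, j, k, l}.
Read '1': {h, i, j, k, l} → {f, h, i, j, k, l}.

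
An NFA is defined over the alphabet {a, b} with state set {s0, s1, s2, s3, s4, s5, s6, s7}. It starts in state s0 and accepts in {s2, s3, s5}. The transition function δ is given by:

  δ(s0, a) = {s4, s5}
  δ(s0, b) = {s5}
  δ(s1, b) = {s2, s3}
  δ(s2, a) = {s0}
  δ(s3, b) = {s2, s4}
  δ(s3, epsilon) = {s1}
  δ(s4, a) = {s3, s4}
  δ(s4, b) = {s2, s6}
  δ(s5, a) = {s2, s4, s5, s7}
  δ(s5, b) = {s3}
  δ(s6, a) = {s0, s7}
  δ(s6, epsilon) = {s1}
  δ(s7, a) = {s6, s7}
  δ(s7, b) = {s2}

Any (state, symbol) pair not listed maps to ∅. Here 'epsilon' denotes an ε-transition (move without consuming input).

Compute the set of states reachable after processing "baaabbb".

{s1, s2, s3, s4, s6}

Start in {s0}.
Read 'b': {s0} → {s5}.
Read 'a': {s5} → {s2, s4, s5, s7}.
Read 'a': {s2, s4, s5, s7} → {s0, s1, s2, s3, s4, s5, s6, s7}.
Read 'a': {s0, s1, s2, s3, s4, s5, s6, s7} → {s0, s1, s2, s3, s4, s5, s6, s7}.
Read 'b': {s0, s1, s2, s3, s4, s5, s6, s7} → {s1, s2, s3, s4, s5, s6}.
Read 'b': {s1, s2, s3, s4, s5, s6} → {s1, s2, s3, s4, s6}.
Read 'b': {s1, s2, s3, s4, s6} → {s1, s2, s3, s4, s6}.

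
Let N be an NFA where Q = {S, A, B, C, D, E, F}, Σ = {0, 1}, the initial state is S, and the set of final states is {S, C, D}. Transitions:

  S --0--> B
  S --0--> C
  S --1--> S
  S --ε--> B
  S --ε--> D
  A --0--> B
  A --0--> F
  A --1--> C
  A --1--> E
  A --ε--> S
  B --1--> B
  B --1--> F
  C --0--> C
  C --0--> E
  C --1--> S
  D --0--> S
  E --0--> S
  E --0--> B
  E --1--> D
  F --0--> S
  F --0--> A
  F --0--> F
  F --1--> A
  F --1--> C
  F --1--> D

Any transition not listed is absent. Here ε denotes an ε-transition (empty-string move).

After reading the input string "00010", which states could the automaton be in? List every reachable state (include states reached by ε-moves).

{S, A, B, C, D, F}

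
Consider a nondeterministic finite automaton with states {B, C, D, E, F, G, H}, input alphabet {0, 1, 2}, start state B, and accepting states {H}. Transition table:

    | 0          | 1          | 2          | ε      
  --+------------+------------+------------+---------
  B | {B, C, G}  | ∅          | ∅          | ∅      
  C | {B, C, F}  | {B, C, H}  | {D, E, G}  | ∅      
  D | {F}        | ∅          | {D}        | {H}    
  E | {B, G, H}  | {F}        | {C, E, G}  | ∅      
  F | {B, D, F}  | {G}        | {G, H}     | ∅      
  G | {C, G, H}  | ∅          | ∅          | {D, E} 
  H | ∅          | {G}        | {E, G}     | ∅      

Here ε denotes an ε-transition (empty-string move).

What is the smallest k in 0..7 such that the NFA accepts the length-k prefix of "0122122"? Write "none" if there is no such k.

Start in {B}.
Read '0': B→{B, C, G}; union {B, C, G}; ε-closure = {B, C, D, E, G, H}.
None of the earlier sets intersect F, but {B, C, D, E, G, H} does.

1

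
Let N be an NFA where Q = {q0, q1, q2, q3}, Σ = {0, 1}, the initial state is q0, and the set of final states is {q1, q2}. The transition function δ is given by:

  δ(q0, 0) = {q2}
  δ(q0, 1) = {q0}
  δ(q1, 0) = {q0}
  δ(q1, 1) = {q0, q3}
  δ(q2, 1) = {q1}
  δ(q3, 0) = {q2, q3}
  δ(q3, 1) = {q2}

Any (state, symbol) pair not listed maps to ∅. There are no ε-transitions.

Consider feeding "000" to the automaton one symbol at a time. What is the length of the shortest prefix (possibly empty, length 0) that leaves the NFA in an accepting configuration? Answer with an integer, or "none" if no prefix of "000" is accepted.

1

Start in {q0}.
Read '0': q0→{q2}; now {q2}.
None of the earlier sets intersect F, but {q2} does.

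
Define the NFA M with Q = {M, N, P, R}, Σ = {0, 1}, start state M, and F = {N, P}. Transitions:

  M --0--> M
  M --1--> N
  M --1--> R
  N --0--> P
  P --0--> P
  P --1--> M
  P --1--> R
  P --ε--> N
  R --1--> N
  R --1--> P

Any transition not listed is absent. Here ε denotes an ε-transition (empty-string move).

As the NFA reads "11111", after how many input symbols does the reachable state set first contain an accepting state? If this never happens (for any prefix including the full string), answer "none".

1

Start in {M}.
Read '1': {M} → {N, R}.
None of the earlier sets intersect F, but {N, R} does.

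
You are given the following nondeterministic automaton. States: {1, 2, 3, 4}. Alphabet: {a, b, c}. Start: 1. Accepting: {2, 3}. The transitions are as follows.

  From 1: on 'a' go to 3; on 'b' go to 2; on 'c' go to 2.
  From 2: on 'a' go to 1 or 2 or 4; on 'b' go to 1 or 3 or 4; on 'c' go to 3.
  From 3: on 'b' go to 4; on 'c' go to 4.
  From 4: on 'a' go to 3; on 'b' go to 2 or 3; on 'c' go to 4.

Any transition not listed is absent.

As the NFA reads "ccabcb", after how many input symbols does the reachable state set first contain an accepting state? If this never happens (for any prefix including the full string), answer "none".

1

Start in {1}.
Read 'c': 1→{2}; now {2}.
None of the earlier sets intersect F, but {2} does.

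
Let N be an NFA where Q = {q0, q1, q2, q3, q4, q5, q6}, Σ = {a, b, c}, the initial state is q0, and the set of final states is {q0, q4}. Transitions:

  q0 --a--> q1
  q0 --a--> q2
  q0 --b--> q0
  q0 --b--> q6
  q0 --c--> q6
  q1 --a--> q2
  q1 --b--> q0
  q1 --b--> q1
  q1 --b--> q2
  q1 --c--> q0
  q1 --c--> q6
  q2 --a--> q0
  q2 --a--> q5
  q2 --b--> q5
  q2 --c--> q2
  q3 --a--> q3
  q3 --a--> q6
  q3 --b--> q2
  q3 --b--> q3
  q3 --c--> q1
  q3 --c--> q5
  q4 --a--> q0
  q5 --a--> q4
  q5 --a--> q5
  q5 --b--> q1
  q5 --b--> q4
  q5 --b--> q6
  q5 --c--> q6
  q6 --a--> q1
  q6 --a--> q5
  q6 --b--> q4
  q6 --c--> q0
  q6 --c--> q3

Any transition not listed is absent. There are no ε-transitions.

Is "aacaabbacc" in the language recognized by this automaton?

Yes

Start in {q0}.
Read 'a': q0→{q1, q2}; now {q1, q2}.
Read 'a': q1→{q2}, q2→{q0, q5}; now {q0, q2, q5}.
Read 'c': q0→{q6}, q2→{q2}, q5→{q6}; now {q2, q6}.
Read 'a': q2→{q0, q5}, q6→{q1, q5}; now {q0, q1, q5}.
Read 'a': q0→{q1, q2}, q1→{q2}, q5→{q4, q5}; now {q1, q2, q4, q5}.
Read 'b': q1→{q0, q1, q2}, q2→{q5}, q4→∅, q5→{q1, q4, q6}; now {q0, q1, q2, q4, q5, q6}.
Read 'b': q0→{q0, q6}, q1→{q0, q1, q2}, q2→{q5}, q4→∅, q5→{q1, q4, q6}, q6→{q4}; now {q0, q1, q2, q4, q5, q6}.
Read 'a': q0→{q1, q2}, q1→{q2}, q2→{q0, q5}, q4→{q0}, q5→{q4, q5}, q6→{q1, q5}; now {q0, q1, q2, q4, q5}.
Read 'c': q0→{q6}, q1→{q0, q6}, q2→{q2}, q4→∅, q5→{q6}; now {q0, q2, q6}.
Read 'c': q0→{q6}, q2→{q2}, q6→{q0, q3}; now {q0, q2, q3, q6}.
The final set {q0, q2, q3, q6} contains the accepting state q0.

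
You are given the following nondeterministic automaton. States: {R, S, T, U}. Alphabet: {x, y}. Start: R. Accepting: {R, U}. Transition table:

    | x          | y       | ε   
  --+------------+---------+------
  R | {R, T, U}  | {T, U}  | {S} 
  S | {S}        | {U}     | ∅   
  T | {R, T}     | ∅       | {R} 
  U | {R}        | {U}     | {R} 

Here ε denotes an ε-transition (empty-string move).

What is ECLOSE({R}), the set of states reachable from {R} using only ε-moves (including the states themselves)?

Begin with {R}.
ε-move R → S; add S.

{R, S}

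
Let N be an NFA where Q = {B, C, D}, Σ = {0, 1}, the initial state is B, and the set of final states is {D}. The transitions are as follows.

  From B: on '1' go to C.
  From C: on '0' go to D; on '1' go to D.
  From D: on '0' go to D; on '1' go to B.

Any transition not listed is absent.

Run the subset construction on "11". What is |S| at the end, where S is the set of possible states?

1

Start in {B}.
Read '1': B→{C}; now {C}.
Read '1': C→{D}; now {D}.
That set has 1 state.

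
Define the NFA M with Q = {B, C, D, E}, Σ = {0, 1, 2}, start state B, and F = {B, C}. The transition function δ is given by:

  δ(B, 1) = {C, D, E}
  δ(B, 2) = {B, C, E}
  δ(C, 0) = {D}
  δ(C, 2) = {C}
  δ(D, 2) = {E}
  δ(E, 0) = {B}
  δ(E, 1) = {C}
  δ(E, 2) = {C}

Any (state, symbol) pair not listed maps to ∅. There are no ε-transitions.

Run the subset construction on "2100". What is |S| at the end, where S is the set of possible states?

0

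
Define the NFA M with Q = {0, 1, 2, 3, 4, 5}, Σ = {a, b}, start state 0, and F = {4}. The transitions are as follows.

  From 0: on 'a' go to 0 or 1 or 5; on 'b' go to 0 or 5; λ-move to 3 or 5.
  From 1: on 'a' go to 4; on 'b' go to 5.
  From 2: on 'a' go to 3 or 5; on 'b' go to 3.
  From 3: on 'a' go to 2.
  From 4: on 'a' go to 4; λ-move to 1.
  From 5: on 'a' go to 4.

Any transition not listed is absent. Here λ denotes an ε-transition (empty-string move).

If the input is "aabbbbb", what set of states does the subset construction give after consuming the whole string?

{0, 3, 5}

Start: ε-closure({0}) = {0, 3, 5}.
Read 'a': 0→{0, 1, 5}, 3→{2}, 5→{4}; union {0, 1, 2, 4, 5}; ε-closure = {0, 1, 2, 3, 4, 5}.
Read 'a': 0→{0, 1, 5}, 1→{4}, 2→{3, 5}, 3→{2}, 4→{4}, 5→{4}; now {0, 1, 2, 3, 4, 5}.
Read 'b': 0→{0, 5}, 1→{5}, 2→{3}, 3→∅, 4→∅, 5→∅; now {0, 3, 5}.
Read 'b': 0→{0, 5}, 3→∅, 5→∅; union {0, 5}; ε-closure = {0, 3, 5}.
Read 'b': 0→{0, 5}, 3→∅, 5→∅; union {0, 5}; ε-closure = {0, 3, 5}.
Read 'b': 0→{0, 5}, 3→∅, 5→∅; union {0, 5}; ε-closure = {0, 3, 5}.
Read 'b': 0→{0, 5}, 3→∅, 5→∅; union {0, 5}; ε-closure = {0, 3, 5}.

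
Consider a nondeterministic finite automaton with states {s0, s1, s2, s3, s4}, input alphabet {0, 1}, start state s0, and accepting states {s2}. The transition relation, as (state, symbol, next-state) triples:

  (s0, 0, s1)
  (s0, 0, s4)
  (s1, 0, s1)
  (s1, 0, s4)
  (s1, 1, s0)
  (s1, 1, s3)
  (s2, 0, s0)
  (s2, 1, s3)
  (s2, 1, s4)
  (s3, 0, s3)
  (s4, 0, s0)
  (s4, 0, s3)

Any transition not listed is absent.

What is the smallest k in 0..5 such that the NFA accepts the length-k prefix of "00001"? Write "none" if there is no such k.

Start in {s0}.
Read '0': s0→{s1, s4}; now {s1, s4}.
Read '0': s1→{s1, s4}, s4→{s0, s3}; now {s0, s1, s3, s4}.
Read '0': s0→{s1, s4}, s1→{s1, s4}, s3→{s3}, s4→{s0, s3}; now {s0, s1, s3, s4}.
Read '0': s0→{s1, s4}, s1→{s1, s4}, s3→{s3}, s4→{s0, s3}; now {s0, s1, s3, s4}.
Read '1': s0→∅, s1→{s0, s3}, s3→∅, s4→∅; now {s0, s3}.
No reachable set along the way intersects F.

none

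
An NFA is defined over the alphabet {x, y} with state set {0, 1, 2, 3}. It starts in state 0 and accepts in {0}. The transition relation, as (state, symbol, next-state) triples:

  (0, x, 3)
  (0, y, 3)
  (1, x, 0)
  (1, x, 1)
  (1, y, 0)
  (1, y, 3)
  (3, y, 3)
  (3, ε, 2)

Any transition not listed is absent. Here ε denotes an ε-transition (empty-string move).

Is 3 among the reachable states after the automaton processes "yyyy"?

Start in {0}.
Read 'y': {0} → {2, 3}.
Read 'y': {2, 3} → {2, 3}.
Read 'y': {2, 3} → {2, 3}.
Read 'y': {2, 3} → {2, 3}.
State 3 is in {2, 3}.

Yes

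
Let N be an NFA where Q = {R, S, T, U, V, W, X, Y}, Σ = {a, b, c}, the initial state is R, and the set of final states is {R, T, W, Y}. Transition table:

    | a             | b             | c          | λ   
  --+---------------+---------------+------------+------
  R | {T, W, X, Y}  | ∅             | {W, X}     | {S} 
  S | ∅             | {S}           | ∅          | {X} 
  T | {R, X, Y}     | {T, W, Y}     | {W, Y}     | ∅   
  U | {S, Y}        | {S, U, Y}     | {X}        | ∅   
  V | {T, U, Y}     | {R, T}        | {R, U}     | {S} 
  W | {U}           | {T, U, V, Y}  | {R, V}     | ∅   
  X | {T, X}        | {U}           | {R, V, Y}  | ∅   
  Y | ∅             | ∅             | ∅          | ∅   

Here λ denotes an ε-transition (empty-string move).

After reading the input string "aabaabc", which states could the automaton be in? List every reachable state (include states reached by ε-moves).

{R, S, U, V, W, X, Y}

Start: ε-closure({R}) = {R, S, X}.
Read 'a': {R, S, X} → {T, W, X, Y}.
Read 'a': {T, W, X, Y} → {R, S, T, U, X, Y}.
Read 'b': {R, S, T, U, X, Y} → {S, T, U, W, X, Y}.
Read 'a': {S, T, U, W, X, Y} → {R, S, T, U, X, Y}.
Read 'a': {R, S, T, U, X, Y} → {R, S, T, W, X, Y}.
Read 'b': {R, S, T, W, X, Y} → {S, T, U, V, W, X, Y}.
Read 'c': {S, T, U, V, W, X, Y} → {R, S, U, V, W, X, Y}.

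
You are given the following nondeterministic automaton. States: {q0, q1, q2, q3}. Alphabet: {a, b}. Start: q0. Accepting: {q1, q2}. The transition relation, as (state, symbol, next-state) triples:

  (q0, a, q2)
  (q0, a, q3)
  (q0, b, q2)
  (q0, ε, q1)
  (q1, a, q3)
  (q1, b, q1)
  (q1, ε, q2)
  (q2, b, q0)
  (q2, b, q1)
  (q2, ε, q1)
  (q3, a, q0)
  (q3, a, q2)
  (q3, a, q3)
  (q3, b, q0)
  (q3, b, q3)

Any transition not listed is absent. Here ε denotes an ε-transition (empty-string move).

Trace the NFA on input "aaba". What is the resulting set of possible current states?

{q0, q1, q2, q3}

Start: ε-closure({q0}) = {q0, q1, q2}.
Read 'a': q0→{q2, q3}, q1→{q3}, q2→∅; union {q2, q3}; ε-closure = {q1, q2, q3}.
Read 'a': q1→{q3}, q2→∅, q3→{q0, q2, q3}; union {q0, q2, q3}; ε-closure = {q0, q1, q2, q3}.
Read 'b': q0→{q2}, q1→{q1}, q2→{q0, q1}, q3→{q0, q3}; now {q0, q1, q2, q3}.
Read 'a': q0→{q2, q3}, q1→{q3}, q2→∅, q3→{q0, q2, q3}; union {q0, q2, q3}; ε-closure = {q0, q1, q2, q3}.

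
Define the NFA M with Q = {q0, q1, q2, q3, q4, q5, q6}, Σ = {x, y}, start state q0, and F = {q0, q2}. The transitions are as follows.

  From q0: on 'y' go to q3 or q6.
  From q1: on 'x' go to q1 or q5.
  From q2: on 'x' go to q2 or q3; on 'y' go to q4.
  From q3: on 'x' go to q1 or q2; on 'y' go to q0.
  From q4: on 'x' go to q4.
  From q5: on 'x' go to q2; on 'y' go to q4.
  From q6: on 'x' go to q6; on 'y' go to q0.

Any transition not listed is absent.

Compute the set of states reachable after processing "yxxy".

Start in {q0}.
Read 'y': {q0} → {q3, q6}.
Read 'x': {q3, q6} → {q1, q2, q6}.
Read 'x': {q1, q2, q6} → {q1, q2, q3, q5, q6}.
Read 'y': {q1, q2, q3, q5, q6} → {q0, q4}.

{q0, q4}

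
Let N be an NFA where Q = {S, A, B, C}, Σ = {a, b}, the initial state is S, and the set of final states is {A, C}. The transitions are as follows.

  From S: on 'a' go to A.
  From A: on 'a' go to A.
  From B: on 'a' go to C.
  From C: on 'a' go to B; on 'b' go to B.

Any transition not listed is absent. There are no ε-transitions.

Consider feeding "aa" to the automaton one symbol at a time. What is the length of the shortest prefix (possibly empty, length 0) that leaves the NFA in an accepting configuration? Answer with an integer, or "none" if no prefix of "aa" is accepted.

1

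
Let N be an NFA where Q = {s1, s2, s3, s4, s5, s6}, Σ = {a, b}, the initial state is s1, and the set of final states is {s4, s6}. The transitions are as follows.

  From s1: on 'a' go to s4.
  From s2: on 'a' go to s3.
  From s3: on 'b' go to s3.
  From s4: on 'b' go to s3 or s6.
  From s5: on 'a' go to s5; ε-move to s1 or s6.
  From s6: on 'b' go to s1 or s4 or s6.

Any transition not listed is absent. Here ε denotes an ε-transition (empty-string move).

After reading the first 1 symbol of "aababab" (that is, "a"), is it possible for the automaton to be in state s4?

Yes

Start in {s1}.
Read 'a': s1→{s4}; now {s4}.
State s4 is in {s4}.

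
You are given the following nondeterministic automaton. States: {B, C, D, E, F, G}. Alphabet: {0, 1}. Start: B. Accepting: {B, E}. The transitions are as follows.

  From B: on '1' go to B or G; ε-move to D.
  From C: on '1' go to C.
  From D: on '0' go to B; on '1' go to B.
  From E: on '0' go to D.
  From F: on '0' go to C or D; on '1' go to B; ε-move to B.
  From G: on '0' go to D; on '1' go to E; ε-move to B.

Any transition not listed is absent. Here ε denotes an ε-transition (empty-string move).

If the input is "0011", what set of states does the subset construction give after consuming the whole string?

Start: ε-closure({B}) = {B, D}.
Read '0': B→∅, D→{B}; union {B}; ε-closure = {B, D}.
Read '0': B→∅, D→{B}; union {B}; ε-closure = {B, D}.
Read '1': B→{B, G}, D→{B}; union {B, G}; ε-closure = {B, D, G}.
Read '1': B→{B, G}, D→{B}, G→{E}; union {B, E, G}; ε-closure = {B, D, E, G}.

{B, D, E, G}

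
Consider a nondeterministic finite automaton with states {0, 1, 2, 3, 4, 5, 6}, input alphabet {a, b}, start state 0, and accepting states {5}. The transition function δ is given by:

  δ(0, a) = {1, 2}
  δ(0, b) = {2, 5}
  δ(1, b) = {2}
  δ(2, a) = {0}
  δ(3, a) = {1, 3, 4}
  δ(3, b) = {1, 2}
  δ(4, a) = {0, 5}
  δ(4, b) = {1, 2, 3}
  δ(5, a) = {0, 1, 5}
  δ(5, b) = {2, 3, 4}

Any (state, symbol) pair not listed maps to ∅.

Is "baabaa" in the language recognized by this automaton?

Start in {0}.
Read 'b': 0→{2, 5}; now {2, 5}.
Read 'a': 2→{0}, 5→{0, 1, 5}; now {0, 1, 5}.
Read 'a': 0→{1, 2}, 1→∅, 5→{0, 1, 5}; now {0, 1, 2, 5}.
Read 'b': 0→{2, 5}, 1→{2}, 2→∅, 5→{2, 3, 4}; now {2, 3, 4, 5}.
Read 'a': 2→{0}, 3→{1, 3, 4}, 4→{0, 5}, 5→{0, 1, 5}; now {0, 1, 3, 4, 5}.
Read 'a': 0→{1, 2}, 1→∅, 3→{1, 3, 4}, 4→{0, 5}, 5→{0, 1, 5}; now {0, 1, 2, 3, 4, 5}.
The final set {0, 1, 2, 3, 4, 5} contains the accepting state 5.

Yes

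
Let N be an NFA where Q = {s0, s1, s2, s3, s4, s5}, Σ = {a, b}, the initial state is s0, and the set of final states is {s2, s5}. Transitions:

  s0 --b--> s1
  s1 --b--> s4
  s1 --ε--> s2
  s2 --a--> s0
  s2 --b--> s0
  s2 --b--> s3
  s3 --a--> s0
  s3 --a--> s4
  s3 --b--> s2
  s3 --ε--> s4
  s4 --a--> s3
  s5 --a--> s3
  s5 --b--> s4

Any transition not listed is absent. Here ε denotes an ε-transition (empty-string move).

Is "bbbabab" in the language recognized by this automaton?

Start in {s0}.
Read 'b': s0→{s1}; union {s1}; ε-closure = {s1, s2}.
Read 'b': s1→{s4}, s2→{s0, s3}; now {s0, s3, s4}.
Read 'b': s0→{s1}, s3→{s2}, s4→∅; now {s1, s2}.
Read 'a': s1→∅, s2→{s0}; now {s0}.
Read 'b': s0→{s1}; union {s1}; ε-closure = {s1, s2}.
Read 'a': s1→∅, s2→{s0}; now {s0}.
Read 'b': s0→{s1}; union {s1}; ε-closure = {s1, s2}.
The final set {s1, s2} contains the accepting state s2.

Yes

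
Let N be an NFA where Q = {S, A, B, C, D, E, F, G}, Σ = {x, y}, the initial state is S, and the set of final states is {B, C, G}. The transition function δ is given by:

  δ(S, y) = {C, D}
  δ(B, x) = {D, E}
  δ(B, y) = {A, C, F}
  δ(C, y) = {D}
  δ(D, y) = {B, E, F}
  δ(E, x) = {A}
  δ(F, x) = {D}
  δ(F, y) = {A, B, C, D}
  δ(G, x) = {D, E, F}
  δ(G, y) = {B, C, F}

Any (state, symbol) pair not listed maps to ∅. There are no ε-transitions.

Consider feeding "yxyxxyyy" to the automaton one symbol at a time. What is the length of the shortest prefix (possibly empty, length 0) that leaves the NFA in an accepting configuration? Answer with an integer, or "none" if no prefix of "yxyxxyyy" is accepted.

Start in {S}.
Read 'y': {S} → {C, D}.
None of the earlier sets intersect F, but {C, D} does.

1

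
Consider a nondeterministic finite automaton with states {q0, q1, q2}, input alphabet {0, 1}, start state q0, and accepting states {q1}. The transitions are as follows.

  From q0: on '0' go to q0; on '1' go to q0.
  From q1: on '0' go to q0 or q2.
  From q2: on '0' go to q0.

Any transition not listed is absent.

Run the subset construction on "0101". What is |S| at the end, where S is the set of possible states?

1

Start in {q0}.
Read '0': {q0} → {q0}.
Read '1': {q0} → {q0}.
Read '0': {q0} → {q0}.
Read '1': {q0} → {q0}.
That set has 1 state.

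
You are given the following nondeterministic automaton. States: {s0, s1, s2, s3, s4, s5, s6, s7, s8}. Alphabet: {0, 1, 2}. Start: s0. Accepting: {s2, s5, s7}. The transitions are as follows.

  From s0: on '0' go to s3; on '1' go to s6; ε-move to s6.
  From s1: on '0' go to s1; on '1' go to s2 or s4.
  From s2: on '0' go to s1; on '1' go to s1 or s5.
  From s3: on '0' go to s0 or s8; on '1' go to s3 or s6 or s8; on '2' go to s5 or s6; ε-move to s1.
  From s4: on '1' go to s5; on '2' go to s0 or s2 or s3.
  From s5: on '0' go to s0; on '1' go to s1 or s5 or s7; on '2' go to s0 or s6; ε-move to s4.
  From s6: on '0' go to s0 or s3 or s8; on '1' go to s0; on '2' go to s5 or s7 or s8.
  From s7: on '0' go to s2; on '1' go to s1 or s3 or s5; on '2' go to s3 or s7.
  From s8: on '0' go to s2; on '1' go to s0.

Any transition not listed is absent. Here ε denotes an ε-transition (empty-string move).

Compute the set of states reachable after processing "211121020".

{s0, s1, s2, s3, s6, s8}

Start: ε-closure({s0}) = {s0, s6}.
Read '2': {s0, s6} → {s4, s5, s7, s8}.
Read '1': {s4, s5, s7, s8} → {s0, s1, s3, s4, s5, s6, s7}.
Read '1': {s0, s1, s3, s4, s5, s6, s7} → {s0, s1, s2, s3, s4, s5, s6, s7, s8}.
Read '1': {s0, s1, s2, s3, s4, s5, s6, s7, s8} → {s0, s1, s2, s3, s4, s5, s6, s7, s8}.
Read '2': {s0, s1, s2, s3, s4, s5, s6, s7, s8} → {s0, s1, s2, s3, s4, s5, s6, s7, s8}.
Read '1': {s0, s1, s2, s3, s4, s5, s6, s7, s8} → {s0, s1, s2, s3, s4, s5, s6, s7, s8}.
Read '0': {s0, s1, s2, s3, s4, s5, s6, s7, s8} → {s0, s1, s2, s3, s6, s8}.
Read '2': {s0, s1, s2, s3, s6, s8} → {s4, s5, s6, s7, s8}.
Read '0': {s4, s5, s6, s7, s8} → {s0, s1, s2, s3, s6, s8}.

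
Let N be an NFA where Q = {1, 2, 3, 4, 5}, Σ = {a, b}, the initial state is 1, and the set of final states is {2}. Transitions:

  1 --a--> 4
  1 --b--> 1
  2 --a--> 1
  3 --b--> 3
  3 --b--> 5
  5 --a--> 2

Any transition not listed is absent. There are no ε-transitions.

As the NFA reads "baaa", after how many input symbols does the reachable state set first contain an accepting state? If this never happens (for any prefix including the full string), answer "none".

Start in {1}.
Read 'b': 1→{1}; now {1}.
Read 'a': 1→{4}; now {4}.
Read 'a': 4→∅; now ∅.
The set is empty and remains empty for the remaining 1 symbol.
No reachable set along the way intersects F.

none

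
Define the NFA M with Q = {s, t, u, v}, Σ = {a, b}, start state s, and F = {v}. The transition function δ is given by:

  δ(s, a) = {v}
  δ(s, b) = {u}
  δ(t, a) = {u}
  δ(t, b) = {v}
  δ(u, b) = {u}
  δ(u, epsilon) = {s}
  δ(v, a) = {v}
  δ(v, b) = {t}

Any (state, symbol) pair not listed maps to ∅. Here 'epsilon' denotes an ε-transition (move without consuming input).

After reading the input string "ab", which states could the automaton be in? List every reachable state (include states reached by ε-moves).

Start in {s}.
Read 'a': s→{v}; now {v}.
Read 'b': v→{t}; now {t}.

{t}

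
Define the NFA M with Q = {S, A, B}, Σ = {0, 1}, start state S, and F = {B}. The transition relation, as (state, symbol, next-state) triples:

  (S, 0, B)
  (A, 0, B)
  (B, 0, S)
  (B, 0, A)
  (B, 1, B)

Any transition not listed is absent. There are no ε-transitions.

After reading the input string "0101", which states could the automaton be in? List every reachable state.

Start in {S}.
Read '0': {S} → {B}.
Read '1': {B} → {B}.
Read '0': {B} → {S, A}.
Read '1': {S, A} → ∅.

∅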